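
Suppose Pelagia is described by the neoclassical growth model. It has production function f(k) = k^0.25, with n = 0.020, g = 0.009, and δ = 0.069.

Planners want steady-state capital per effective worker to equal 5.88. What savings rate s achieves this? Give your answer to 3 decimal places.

s ≈ 0.370

In steady state, investment equals break-even investment: s·k^α = (n + g + δ)·k.
So s / (n + g + δ) = (k*)^(1−α) = 5.88^0.75 = 3.7760.
Therefore s = 3.7760 × (n + g + δ) = 3.7760 × 0.098 = 0.3700.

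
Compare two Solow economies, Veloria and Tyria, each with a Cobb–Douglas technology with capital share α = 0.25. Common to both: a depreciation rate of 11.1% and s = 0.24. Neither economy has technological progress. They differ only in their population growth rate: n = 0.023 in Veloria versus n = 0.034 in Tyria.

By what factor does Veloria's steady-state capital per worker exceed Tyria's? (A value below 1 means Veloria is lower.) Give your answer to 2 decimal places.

k*_V / k*_T ≈ 1.11

Steady-state k* = [s/(n + δ)]^(1/(1−α)), so the ratio is [ (s_V/(n + δ)_V) / (s_T/(n + δ)_T) ]^1.3333.
s_V/(n + δ)_V = 0.24/0.134 = 1.7910; s_T/(n + δ)_T = 0.24/0.145 = 1.6552.
Ratio = (1.7910/1.6552)^1.3333 = 1.0820^1.3333 ≈ 1.1108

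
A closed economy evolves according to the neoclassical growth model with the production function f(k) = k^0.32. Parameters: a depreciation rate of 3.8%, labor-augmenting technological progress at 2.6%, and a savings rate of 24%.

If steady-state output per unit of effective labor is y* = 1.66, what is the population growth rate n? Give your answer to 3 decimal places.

In steady state, investment equals break-even investment: s·k^α = (n + g + δ)·k.
Since y* = [s/(n + g + δ)]^(α/(1−α)), we have s/(n + g + δ) = (y*)^((1−α)/α) = 1.66^2.125 = 2.9358.
Therefore n + g + δ = s / 2.9358 = 0.24 / 2.9358 = 0.0817, so n = 0.0817 − 0.064 = 0.0177.

n ≈ 0.018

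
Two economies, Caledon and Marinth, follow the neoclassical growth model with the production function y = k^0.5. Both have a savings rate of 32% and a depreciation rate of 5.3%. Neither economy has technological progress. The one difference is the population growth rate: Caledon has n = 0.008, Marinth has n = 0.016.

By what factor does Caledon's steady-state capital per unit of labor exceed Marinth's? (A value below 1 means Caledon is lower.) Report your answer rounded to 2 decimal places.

k*_C / k*_M ≈ 1.28

Steady-state k* = [s/(n + δ)]^(1/(1−α)), so the ratio is [ (s_C/(n + δ)_C) / (s_M/(n + δ)_M) ]^2.
s_C/(n + δ)_C = 0.32/0.061 = 5.2459; s_M/(n + δ)_M = 0.32/0.069 = 4.6377.
Ratio = (5.2459/4.6377)^2 = 1.1311^2 ≈ 1.2794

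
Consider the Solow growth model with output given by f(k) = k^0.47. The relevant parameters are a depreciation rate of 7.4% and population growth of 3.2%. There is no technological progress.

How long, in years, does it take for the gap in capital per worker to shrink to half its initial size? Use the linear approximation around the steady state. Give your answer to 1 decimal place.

Near the steady state the convergence rate is λ = (1 − α)(n + δ).
λ = (1 − 0.47) × 0.106 = 0.53 × 0.106 = 0.05618
Half-life = ln 2 / λ = 0.6931 / 0.05618 ≈ 12.34 years

half-life ≈ 12.3 years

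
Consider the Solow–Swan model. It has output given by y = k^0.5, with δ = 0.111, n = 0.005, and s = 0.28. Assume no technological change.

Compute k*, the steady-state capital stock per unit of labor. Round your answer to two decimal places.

k* = 5.83

At the steady state, Δk = 0, so s·k^α = (n + δ)·k.
Rearranging, k^(1−α) = s / (n + δ).
k^0.5 = 0.28 / (0.005 + 0.111) = 0.28 / 0.116 = 2.4138
k* = 2.4138^(1/0.5) ≈ 5.8264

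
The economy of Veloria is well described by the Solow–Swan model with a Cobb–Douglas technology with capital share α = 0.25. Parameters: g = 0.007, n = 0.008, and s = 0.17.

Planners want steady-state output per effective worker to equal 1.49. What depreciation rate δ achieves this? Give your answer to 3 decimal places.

δ ≈ 0.036

At the steady state, Δk = 0, so s·k^α = (n + g + δ)·k.
Since y* = [s/(n + g + δ)]^(α/(1−α)), we have s/(n + g + δ) = (y*)^((1−α)/α) = 1.49^3 = 3.3079.
Therefore n + g + δ = s / 3.3079 = 0.17 / 3.3079 = 0.0514, so δ = 0.0514 − 0.015 = 0.0364.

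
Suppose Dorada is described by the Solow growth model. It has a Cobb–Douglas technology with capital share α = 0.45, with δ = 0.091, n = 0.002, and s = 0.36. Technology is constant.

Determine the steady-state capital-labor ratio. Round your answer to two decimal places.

k* ≈ 11.72

At the steady state, Δk = 0, so s·k^α = (n + δ)·k.
Dividing both sides by k: k^(1−α) = s / (n + δ).
k^0.55 = 0.36 / (0.002 + 0.091) = 0.36 / 0.093 = 3.8710
k* = 3.8710^(1/0.55) ≈ 11.7157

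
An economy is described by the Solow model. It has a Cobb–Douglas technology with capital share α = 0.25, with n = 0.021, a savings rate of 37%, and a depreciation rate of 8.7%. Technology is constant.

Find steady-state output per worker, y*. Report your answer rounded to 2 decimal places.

y* = 1.51

In steady state, investment equals break-even investment: s·k^α = (n + δ)·k.
Dividing both sides by k: k^(1−α) = s / (n + δ).
k^0.75 = 0.37 / (0.021 + 0.087) = 0.37 / 0.108 = 3.4259
k* = 3.4259^(1/0.75) ≈ 5.1646
y* = (k*)^α = 5.1646^0.25 ≈ 1.5075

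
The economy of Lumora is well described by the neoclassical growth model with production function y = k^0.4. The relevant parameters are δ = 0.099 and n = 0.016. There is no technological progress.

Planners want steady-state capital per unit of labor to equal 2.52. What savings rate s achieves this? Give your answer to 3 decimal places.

s ≈ 0.200

At the steady state, Δk = 0, so s·k^α = (n + δ)·k.
So s / (n + δ) = (k*)^(1−α) = 2.52^0.6 = 1.7412.
Therefore s = 1.7412 × (n + δ) = 1.7412 × 0.115 = 0.2002.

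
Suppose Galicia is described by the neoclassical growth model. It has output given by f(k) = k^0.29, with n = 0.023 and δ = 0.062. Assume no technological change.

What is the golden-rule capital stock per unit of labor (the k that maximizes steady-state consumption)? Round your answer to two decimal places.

The golden rule sets f'(k) = n + δ, i.e. α·k^(α−1) = n + δ.
So k^(1−α) = α / (n + δ) = 0.29 / 0.085 = 3.4118.
k_gold = 3.4118^(1/0.71) ≈ 5.6322

k_gold ≈ 5.63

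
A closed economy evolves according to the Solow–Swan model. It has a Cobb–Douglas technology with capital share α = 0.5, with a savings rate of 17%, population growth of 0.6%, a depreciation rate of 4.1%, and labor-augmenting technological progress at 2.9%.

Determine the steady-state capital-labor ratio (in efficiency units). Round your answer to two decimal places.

k* ≈ 5.00

At the steady state, Δk = 0, so s·k^α = (n + g + δ)·k.
Rearranging, k^(1−α) = s / (n + g + δ).
k^0.5 = 0.17 / (0.006 + 0.029 + 0.041) = 0.17 / 0.076 = 2.2368
k* = 2.2368^(1/0.5) ≈ 5.0033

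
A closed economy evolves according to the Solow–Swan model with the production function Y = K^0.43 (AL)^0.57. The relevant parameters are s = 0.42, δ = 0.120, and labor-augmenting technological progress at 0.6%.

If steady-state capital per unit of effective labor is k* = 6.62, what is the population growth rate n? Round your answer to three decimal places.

Steady state requires s·f(k) = (n + g + δ)·k, i.e. s·k^α = (n + g + δ)·k.
So s / (n + g + δ) = (k*)^(1−α) = 6.62^0.57 = 2.9369.
Therefore n + g + δ = s / 2.9369 = 0.42 / 2.9369 = 0.1430, so n = 0.1430 − 0.126 = 0.0170.

n ≈ 0.017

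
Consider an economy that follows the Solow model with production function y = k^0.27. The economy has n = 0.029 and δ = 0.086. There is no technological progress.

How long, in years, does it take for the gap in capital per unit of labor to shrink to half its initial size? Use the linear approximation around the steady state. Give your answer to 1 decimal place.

Near the steady state the convergence rate is λ = (1 − α)(n + δ).
λ = (1 − 0.27) × 0.115 = 0.73 × 0.115 = 0.08395
Half-life = ln 2 / λ = 0.6931 / 0.08395 ≈ 8.26 years

about 8.3 years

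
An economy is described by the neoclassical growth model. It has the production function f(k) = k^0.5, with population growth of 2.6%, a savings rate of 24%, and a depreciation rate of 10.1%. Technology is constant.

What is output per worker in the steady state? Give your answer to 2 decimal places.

Steady state requires s·f(k) = (n + δ)·k, i.e. s·k^α = (n + δ)·k.
Dividing both sides by k: k^(1−α) = s / (n + δ).
k^0.5 = 0.24 / (0.026 + 0.101) = 0.24 / 0.127 = 1.8898
k* = 1.8898^(1/0.5) ≈ 3.5713
y* = (k*)^α = 3.5713^0.5 ≈ 1.8898

y* ≈ 1.89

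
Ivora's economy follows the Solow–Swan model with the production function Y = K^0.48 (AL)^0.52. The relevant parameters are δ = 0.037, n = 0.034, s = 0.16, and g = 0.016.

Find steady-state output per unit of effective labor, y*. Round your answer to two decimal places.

In steady state, investment equals break-even investment: s·k^α = (n + g + δ)·k.
Dividing both sides by k: k^(1−α) = s / (n + g + δ).
k^0.52 = 0.16 / (0.034 + 0.016 + 0.037) = 0.16 / 0.087 = 1.8391
k* = 1.8391^(1/0.52) ≈ 3.2274
y* = (k*)^α = 3.2274^0.48 ≈ 1.7549

y* = 1.75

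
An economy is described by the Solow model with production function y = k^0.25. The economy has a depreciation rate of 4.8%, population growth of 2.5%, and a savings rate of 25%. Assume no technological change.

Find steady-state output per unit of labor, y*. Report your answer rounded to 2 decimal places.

y* ≈ 1.51

In steady state, investment equals break-even investment: s·k^α = (n + δ)·k.
Rearranging, k^(1−α) = s / (n + δ).
k^0.75 = 0.25 / (0.025 + 0.048) = 0.25 / 0.073 = 3.4247
k* = 3.4247^(1/0.75) ≈ 5.1621
y* = (k*)^α = 5.1621^0.25 ≈ 1.5073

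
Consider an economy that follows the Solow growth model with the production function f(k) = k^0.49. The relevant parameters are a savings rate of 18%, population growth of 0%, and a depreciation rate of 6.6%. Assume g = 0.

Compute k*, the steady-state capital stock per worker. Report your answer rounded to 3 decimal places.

k* ≈ 7.151

In steady state, investment equals break-even investment: s·k^α = (n + δ)·k.
Dividing both sides by k: k^(1−α) = s / (n + δ).
k^0.51 = 0.18 / (0.000 + 0.066) = 0.18 / 0.066 = 2.7273
k* = 2.7273^(1/0.51) ≈ 7.1512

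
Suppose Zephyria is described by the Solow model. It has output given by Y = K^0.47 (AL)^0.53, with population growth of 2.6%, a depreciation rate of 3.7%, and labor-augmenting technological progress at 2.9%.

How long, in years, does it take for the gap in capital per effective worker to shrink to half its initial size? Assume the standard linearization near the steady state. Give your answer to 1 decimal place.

Near the steady state the convergence rate is λ = (1 − α)(n + g + δ).
λ = (1 − 0.47) × 0.092 = 0.53 × 0.092 = 0.04876
Half-life = ln 2 / λ = 0.6931 / 0.04876 ≈ 14.21 years

half-life ≈ 14.2 years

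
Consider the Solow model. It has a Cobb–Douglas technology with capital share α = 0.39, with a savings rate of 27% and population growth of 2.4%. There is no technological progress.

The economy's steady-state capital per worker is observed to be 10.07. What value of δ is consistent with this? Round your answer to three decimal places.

In steady state, investment equals break-even investment: s·k^α = (n + δ)·k.
So s / (n + δ) = (k*)^(1−α) = 10.07^0.61 = 4.0912.
Therefore n + δ = s / 4.0912 = 0.27 / 4.0912 = 0.0660, so δ = 0.0660 − 0.024 = 0.0420.

δ ≈ 0.042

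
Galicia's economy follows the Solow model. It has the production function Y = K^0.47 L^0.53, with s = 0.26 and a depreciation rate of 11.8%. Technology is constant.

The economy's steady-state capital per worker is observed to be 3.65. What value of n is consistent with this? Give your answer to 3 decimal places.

In steady state, investment equals break-even investment: s·k^α = (n + δ)·k.
So s / (n + δ) = (k*)^(1−α) = 3.65^0.53 = 1.9862.
Therefore n + δ = s / 1.9862 = 0.26 / 1.9862 = 0.1309, so n = 0.1309 − 0.118 = 0.0129.

n ≈ 0.013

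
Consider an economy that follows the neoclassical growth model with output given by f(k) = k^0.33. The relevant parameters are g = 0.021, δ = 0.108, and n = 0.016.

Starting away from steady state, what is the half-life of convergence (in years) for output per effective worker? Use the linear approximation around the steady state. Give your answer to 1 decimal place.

Near the steady state the convergence rate is λ = (1 − α)(n + g + δ).
λ = (1 − 0.33) × 0.145 = 0.67 × 0.145 = 0.09715
Half-life = ln 2 / λ = 0.6931 / 0.09715 ≈ 7.13 years

half-life ≈ 7.1 years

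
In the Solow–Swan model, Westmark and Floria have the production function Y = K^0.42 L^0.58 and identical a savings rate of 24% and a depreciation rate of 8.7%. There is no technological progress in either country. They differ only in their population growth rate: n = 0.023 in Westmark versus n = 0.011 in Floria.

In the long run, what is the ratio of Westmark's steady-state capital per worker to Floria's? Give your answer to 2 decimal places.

Steady-state k* = [s/(n + δ)]^(1/(1−α)), so the ratio is [ (s_W/(n + δ)_W) / (s_F/(n + δ)_F) ]^1.7241.
s_W/(n + δ)_W = 0.24/0.110 = 2.1818; s_F/(n + δ)_F = 0.24/0.098 = 2.4490.
Ratio = (2.1818/2.4490)^1.7241 = 0.8909^1.7241 ≈ 0.8194

ratio ≈ 0.82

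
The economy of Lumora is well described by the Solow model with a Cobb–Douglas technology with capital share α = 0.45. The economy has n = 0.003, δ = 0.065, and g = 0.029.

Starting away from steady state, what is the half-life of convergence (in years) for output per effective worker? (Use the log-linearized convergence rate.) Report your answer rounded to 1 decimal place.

half-life ≈ 13.0 years

Near the steady state the convergence rate is λ = (1 − α)(n + g + δ).
λ = (1 − 0.45) × 0.097 = 0.55 × 0.097 = 0.05335
Half-life = ln 2 / λ = 0.6931 / 0.05335 ≈ 12.99 years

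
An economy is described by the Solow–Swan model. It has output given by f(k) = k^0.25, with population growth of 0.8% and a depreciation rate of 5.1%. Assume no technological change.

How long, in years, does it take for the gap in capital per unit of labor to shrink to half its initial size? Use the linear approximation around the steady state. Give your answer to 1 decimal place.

Near the steady state the convergence rate is λ = (1 − α)(n + δ).
λ = (1 − 0.25) × 0.059 = 0.75 × 0.059 = 0.04425
Half-life = ln 2 / λ = 0.6931 / 0.04425 ≈ 15.66 years

t_½ ≈ 15.7 years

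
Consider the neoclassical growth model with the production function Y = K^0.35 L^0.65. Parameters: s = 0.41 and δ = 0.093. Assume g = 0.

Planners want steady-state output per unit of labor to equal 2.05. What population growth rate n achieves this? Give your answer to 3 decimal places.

n ≈ 0.015

In steady state, investment equals break-even investment: s·k^α = (n + δ)·k.
Since y* = [s/(n + δ)]^(α/(1−α)), we have s/(n + δ) = (y*)^((1−α)/α) = 2.05^1.8571 = 3.7928.
Therefore n + δ = s / 3.7928 = 0.41 / 3.7928 = 0.1081, so n = 0.1081 − 0.093 = 0.0151.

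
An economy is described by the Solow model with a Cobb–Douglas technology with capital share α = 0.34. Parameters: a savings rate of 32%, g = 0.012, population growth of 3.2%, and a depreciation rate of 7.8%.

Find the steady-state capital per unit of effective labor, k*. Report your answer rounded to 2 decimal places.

k* ≈ 4.31

Steady state requires s·f(k) = (n + g + δ)·k, i.e. s·k^α = (n + g + δ)·k.
Rearranging, k^(1−α) = s / (n + g + δ).
k^0.66 = 0.32 / (0.032 + 0.012 + 0.078) = 0.32 / 0.122 = 2.6230
k* = 2.6230^(1/0.66) ≈ 4.3107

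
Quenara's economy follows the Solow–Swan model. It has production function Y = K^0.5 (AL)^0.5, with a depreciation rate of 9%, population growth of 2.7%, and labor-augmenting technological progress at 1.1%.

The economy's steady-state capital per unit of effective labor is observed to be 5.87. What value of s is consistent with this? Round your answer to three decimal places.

s ≈ 0.310

At the steady state, Δk = 0, so s·k^α = (n + g + δ)·k.
So s / (n + g + δ) = (k*)^(1−α) = 5.87^0.5 = 2.4228.
Therefore s = 2.4228 × (n + g + δ) = 2.4228 × 0.128 = 0.3101.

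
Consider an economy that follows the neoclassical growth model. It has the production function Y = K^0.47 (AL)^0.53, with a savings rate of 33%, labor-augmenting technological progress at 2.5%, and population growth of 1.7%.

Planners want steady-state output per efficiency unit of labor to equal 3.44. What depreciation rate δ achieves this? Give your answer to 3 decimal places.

δ ≈ 0.040

In steady state, investment equals break-even investment: s·k^α = (n + g + δ)·k.
Since y* = [s/(n + g + δ)]^(α/(1−α)), we have s/(n + g + δ) = (y*)^((1−α)/α) = 3.44^1.1277 = 4.0279.
Therefore n + g + δ = s / 4.0279 = 0.33 / 4.0279 = 0.0819, so δ = 0.0819 − 0.042 = 0.0399.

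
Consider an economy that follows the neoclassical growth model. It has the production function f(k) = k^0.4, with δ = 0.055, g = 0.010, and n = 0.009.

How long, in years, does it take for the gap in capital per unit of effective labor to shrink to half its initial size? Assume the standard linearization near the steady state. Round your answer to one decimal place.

Near the steady state the convergence rate is λ = (1 − α)(n + g + δ).
λ = (1 − 0.4) × 0.074 = 0.6 × 0.074 = 0.0444
Half-life = ln 2 / λ = 0.6931 / 0.0444 ≈ 15.61 years

about 15.6 years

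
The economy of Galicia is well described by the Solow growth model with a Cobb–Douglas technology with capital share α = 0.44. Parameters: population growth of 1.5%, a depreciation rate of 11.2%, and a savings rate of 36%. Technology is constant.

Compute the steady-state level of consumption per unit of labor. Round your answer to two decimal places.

c* ≈ 1.45

Steady state requires s·f(k) = (n + δ)·k, i.e. s·k^α = (n + δ)·k.
Rearranging, k^(1−α) = s / (n + δ).
k^0.56 = 0.36 / (0.015 + 0.112) = 0.36 / 0.127 = 2.8346
k* = 2.8346^(1/0.56) ≈ 6.4272
y* = (k*)^α = 6.4272^0.44 ≈ 2.2674
c* = (1 − s)·y* = (1 − 0.36) × 2.2674 ≈ 1.4511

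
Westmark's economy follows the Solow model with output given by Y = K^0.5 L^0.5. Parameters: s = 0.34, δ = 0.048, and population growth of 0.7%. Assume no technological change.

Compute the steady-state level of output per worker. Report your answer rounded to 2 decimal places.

y* = 6.18

At the steady state, Δk = 0, so s·k^α = (n + δ)·k.
Rearranging, k^(1−α) = s / (n + δ).
k^0.5 = 0.34 / (0.007 + 0.048) = 0.34 / 0.055 = 6.1818
k* = 6.1818^(1/0.5) ≈ 38.2147
y* = (k*)^α = 38.2147^0.5 ≈ 6.1818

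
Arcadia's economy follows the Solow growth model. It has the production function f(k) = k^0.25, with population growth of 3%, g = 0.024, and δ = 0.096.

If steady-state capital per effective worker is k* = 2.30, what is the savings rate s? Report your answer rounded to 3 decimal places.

s ≈ 0.280

Steady state requires s·f(k) = (n + g + δ)·k, i.e. s·k^α = (n + g + δ)·k.
So s / (n + g + δ) = (k*)^(1−α) = 2.30^0.75 = 1.8677.
Therefore s = 1.8677 × (n + g + δ) = 1.8677 × 0.150 = 0.2802.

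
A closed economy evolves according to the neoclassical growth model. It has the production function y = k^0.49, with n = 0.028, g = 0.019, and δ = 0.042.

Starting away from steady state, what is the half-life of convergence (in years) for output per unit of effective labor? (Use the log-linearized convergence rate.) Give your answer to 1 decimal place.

about 15.3 years

Near the steady state the convergence rate is λ = (1 − α)(n + g + δ).
λ = (1 − 0.49) × 0.089 = 0.51 × 0.089 = 0.04539
Half-life = ln 2 / λ = 0.6931 / 0.04539 ≈ 15.27 years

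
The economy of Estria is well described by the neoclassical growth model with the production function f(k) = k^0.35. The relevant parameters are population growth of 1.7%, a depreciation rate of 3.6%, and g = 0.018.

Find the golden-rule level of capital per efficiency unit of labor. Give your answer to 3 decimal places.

The golden rule sets f'(k) = n + g + δ, i.e. α·k^(α−1) = n + g + δ.
So k^(1−α) = α / (n + g + δ) = 0.35 / 0.071 = 4.9296.
k_gold = 4.9296^(1/0.65) ≈ 11.6376

k_gold ≈ 11.638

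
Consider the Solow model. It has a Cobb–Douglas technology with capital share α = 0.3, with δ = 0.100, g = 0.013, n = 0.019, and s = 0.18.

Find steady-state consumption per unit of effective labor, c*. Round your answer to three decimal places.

In steady state, investment equals break-even investment: s·k^α = (n + g + δ)·k.
Rearranging, k^(1−α) = s / (n + g + δ).
k^0.7 = 0.18 / (0.019 + 0.013 + 0.100) = 0.18 / 0.132 = 1.3636
k* = 1.3636^(1/0.7) ≈ 1.5574
y* = (k*)^α = 1.5574^0.3 ≈ 1.1421
c* = (1 − s)·y* = (1 − 0.18) × 1.1421 ≈ 0.9365

c* = 0.937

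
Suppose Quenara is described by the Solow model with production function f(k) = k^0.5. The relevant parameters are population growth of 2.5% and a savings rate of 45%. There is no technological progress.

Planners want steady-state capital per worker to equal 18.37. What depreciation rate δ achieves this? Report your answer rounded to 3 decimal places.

δ ≈ 0.080

In steady state, investment equals break-even investment: s·k^α = (n + δ)·k.
So s / (n + δ) = (k*)^(1−α) = 18.37^0.5 = 4.2860.
Therefore n + δ = s / 4.2860 = 0.45 / 4.2860 = 0.1050, so δ = 0.1050 − 0.025 = 0.0800.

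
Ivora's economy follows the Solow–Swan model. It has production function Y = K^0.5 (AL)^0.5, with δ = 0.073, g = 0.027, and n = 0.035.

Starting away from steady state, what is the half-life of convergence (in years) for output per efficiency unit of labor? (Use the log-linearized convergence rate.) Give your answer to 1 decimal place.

Near the steady state the convergence rate is λ = (1 − α)(n + g + δ).
λ = (1 − 0.5) × 0.135 = 0.5 × 0.135 = 0.0675
Half-life = ln 2 / λ = 0.6931 / 0.0675 ≈ 10.27 years

half-life ≈ 10.3 years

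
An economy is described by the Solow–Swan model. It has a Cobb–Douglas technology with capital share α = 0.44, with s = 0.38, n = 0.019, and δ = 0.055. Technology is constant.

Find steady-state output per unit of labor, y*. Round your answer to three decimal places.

At the steady state, Δk = 0, so s·k^α = (n + δ)·k.
Dividing both sides by k: k^(1−α) = s / (n + δ).
k^0.56 = 0.38 / (0.019 + 0.055) = 0.38 / 0.074 = 5.1351
k* = 5.1351^(1/0.56) ≈ 18.5711
y* = (k*)^α = 18.5711^0.44 ≈ 3.6165

y* = 3.617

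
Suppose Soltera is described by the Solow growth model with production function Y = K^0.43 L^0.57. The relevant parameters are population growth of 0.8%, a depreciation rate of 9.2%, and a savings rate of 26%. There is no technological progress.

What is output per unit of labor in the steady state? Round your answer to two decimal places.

Steady state requires s·f(k) = (n + δ)·k, i.e. s·k^α = (n + δ)·k.
Dividing both sides by k: k^(1−α) = s / (n + δ).
k^0.57 = 0.26 / (0.008 + 0.092) = 0.26 / 0.100 = 2.6000
k* = 2.6000^(1/0.57) ≈ 5.3459
y* = (k*)^α = 5.3459^0.43 ≈ 2.0561

y* ≈ 2.06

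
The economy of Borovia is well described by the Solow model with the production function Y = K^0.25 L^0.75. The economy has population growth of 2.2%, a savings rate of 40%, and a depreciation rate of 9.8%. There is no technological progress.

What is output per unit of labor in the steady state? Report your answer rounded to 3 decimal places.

Steady state requires s·f(k) = (n + δ)·k, i.e. s·k^α = (n + δ)·k.
Dividing both sides by k: k^(1−α) = s / (n + δ).
k^0.75 = 0.40 / (0.022 + 0.098) = 0.40 / 0.120 = 3.3333
k* = 3.3333^(1/0.75) ≈ 4.9793
y* = (k*)^α = 4.9793^0.25 ≈ 1.4938

y* ≈ 1.494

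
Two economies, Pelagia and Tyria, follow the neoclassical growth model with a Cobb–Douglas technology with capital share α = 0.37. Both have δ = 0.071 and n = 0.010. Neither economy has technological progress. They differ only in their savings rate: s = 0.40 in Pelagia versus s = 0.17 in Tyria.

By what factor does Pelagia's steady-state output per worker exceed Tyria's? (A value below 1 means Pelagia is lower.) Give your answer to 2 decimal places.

ratio ≈ 1.65

Steady-state y* = [s/(n + δ)]^(α/(1−α)), so the ratio is [ (s_P/(n + δ)_P) / (s_T/(n + δ)_T) ]^0.5873.
s_P/(n + δ)_P = 0.40/0.081 = 4.9383; s_T/(n + δ)_T = 0.17/0.081 = 2.0988.
Ratio = (4.9383/2.0988)^0.5873 = 2.3529^0.5873 ≈ 1.6529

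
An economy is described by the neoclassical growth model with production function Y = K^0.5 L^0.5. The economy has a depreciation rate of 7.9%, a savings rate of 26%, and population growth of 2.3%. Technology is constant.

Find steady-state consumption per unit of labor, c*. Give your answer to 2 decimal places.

c* ≈ 1.89

At the steady state, Δk = 0, so s·k^α = (n + δ)·k.
Dividing both sides by k: k^(1−α) = s / (n + δ).
k^0.5 = 0.26 / (0.023 + 0.079) = 0.26 / 0.102 = 2.5490
k* = 2.5490^(1/0.5) ≈ 6.4974
y* = (k*)^α = 6.4974^0.5 ≈ 2.5490
c* = (1 − s)·y* = (1 − 0.26) × 2.5490 ≈ 1.8863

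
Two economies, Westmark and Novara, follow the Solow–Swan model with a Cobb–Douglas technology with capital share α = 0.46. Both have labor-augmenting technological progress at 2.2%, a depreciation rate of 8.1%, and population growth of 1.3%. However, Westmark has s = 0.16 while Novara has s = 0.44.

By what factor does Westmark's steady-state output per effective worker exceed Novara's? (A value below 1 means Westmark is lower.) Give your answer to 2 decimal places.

y*_W / y*_N ≈ 0.42

Steady-state y* = [s/(n + g + δ)]^(α/(1−α)), so the ratio is [ (s_W/(n + g + δ)_W) / (s_N/(n + g + δ)_N) ]^0.8519.
s_W/(n + g + δ)_W = 0.16/0.116 = 1.3793; s_N/(n + g + δ)_N = 0.44/0.116 = 3.7931.
Ratio = (1.3793/3.7931)^0.8519 = 0.3636^0.8519 ≈ 0.4224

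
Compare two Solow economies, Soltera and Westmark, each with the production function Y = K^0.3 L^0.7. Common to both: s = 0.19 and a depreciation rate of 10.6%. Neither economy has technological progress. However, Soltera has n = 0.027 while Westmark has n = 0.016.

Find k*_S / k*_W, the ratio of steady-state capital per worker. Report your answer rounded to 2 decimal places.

k*_S / k*_W ≈ 0.88

Steady-state k* = [s/(n + δ)]^(1/(1−α)), so the ratio is [ (s_S/(n + δ)_S) / (s_W/(n + δ)_W) ]^1.4286.
s_S/(n + δ)_S = 0.19/0.133 = 1.4286; s_W/(n + δ)_W = 0.19/0.122 = 1.5574.
Ratio = (1.4286/1.5574)^1.4286 = 0.9173^1.4286 ≈ 0.8840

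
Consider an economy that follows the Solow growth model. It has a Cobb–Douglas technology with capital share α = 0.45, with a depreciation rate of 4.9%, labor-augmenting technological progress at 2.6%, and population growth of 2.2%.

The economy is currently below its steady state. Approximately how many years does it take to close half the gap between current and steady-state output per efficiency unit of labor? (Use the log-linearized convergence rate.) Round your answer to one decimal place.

Near the steady state the convergence rate is λ = (1 − α)(n + g + δ).
λ = (1 − 0.45) × 0.097 = 0.55 × 0.097 = 0.05335
Half-life = ln 2 / λ = 0.6931 / 0.05335 ≈ 12.99 years

t_½ ≈ 13.0 years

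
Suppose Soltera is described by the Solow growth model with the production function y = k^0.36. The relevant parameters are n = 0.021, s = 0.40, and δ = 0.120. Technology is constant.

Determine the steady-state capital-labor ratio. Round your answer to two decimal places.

k* = 5.10

Steady state requires s·f(k) = (n + δ)·k, i.e. s·k^α = (n + δ)·k.
Dividing both sides by k: k^(1−α) = s / (n + δ).
k^0.64 = 0.40 / (0.021 + 0.120) = 0.40 / 0.141 = 2.8369
k* = 2.8369^(1/0.64) ≈ 5.1000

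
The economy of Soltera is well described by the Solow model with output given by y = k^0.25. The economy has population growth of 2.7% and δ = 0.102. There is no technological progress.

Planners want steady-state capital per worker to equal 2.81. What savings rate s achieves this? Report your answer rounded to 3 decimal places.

At the steady state, Δk = 0, so s·k^α = (n + δ)·k.
So s / (n + δ) = (k*)^(1−α) = 2.81^0.75 = 2.1703.
Therefore s = 2.1703 × (n + δ) = 2.1703 × 0.129 = 0.2800.

s ≈ 0.280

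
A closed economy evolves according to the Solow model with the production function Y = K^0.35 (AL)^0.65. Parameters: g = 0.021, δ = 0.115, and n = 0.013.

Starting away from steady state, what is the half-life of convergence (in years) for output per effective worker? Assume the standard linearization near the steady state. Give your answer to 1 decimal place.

Near the steady state the convergence rate is λ = (1 − α)(n + g + δ).
λ = (1 − 0.35) × 0.149 = 0.65 × 0.149 = 0.09685
Half-life = ln 2 / λ = 0.6931 / 0.09685 ≈ 7.16 years

about 7.2 years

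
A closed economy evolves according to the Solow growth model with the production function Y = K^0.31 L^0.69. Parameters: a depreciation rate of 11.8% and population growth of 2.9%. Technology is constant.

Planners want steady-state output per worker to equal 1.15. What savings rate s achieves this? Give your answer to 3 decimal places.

Steady state requires s·f(k) = (n + δ)·k, i.e. s·k^α = (n + δ)·k.
Since y* = [s/(n + δ)]^(α/(1−α)), we have s/(n + δ) = (y*)^((1−α)/α) = 1.15^2.2258 = 1.3649.
Therefore s = 1.3649 × (n + δ) = 1.3649 × 0.147 = 0.2006.

s ≈ 0.201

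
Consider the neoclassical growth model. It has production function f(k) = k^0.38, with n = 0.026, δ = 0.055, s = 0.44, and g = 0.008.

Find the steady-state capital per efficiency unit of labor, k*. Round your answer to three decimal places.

k* = 13.166

Steady state requires s·f(k) = (n + g + δ)·k, i.e. s·k^α = (n + g + δ)·k.
Rearranging, k^(1−α) = s / (n + g + δ).
k^0.62 = 0.44 / (0.026 + 0.008 + 0.055) = 0.44 / 0.089 = 4.9438
k* = 4.9438^(1/0.62) ≈ 13.1660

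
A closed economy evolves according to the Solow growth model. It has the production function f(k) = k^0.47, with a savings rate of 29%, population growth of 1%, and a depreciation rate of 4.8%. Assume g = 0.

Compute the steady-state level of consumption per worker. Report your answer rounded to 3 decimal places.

c* ≈ 2.959

In steady state, investment equals break-even investment: s·k^α = (n + δ)·k.
Rearranging, k^(1−α) = s / (n + δ).
k^0.53 = 0.29 / (0.010 + 0.048) = 0.29 / 0.058 = 5.0000
k* = 5.0000^(1/0.53) ≈ 20.8359
y* = (k*)^α = 20.8359^0.47 ≈ 4.1672
c* = (1 − s)·y* = (1 − 0.29) × 4.1672 ≈ 2.9587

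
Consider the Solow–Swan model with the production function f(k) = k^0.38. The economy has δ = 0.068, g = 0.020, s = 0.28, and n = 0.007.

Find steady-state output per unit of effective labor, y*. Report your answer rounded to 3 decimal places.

y* ≈ 1.940

At the steady state, Δk = 0, so s·k^α = (n + g + δ)·k.
Rearranging, k^(1−α) = s / (n + g + δ).
k^0.62 = 0.28 / (0.007 + 0.020 + 0.068) = 0.28 / 0.095 = 2.9474
k* = 2.9474^(1/0.62) ≈ 5.7169
y* = (k*)^α = 5.7169^0.38 ≈ 1.9396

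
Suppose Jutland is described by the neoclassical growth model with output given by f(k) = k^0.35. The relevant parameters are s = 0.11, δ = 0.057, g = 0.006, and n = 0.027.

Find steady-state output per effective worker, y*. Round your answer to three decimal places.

At the steady state, Δk = 0, so s·k^α = (n + g + δ)·k.
Dividing both sides by k: k^(1−α) = s / (n + g + δ).
k^0.65 = 0.11 / (0.027 + 0.006 + 0.057) = 0.11 / 0.090 = 1.2222
k* = 1.2222^(1/0.65) ≈ 1.3616
y* = (k*)^α = 1.3616^0.35 ≈ 1.1141

y* ≈ 1.114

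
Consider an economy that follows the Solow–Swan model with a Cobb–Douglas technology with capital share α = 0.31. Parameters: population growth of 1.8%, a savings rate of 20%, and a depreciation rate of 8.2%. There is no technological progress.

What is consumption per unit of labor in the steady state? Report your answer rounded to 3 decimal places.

Steady state requires s·f(k) = (n + δ)·k, i.e. s·k^α = (n + δ)·k.
Dividing both sides by k: k^(1−α) = s / (n + δ).
k^0.69 = 0.20 / (0.018 + 0.082) = 0.20 / 0.100 = 2.0000
k* = 2.0000^(1/0.69) ≈ 2.7307
y* = (k*)^α = 2.7307^0.31 ≈ 1.3654
c* = (1 − s)·y* = (1 − 0.20) × 1.3654 ≈ 1.0923

c* = 1.092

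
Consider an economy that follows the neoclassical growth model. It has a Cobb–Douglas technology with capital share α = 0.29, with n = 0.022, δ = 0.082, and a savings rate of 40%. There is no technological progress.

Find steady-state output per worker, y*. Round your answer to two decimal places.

Steady state requires s·f(k) = (n + δ)·k, i.e. s·k^α = (n + δ)·k.
Rearranging, k^(1−α) = s / (n + δ).
k^0.71 = 0.40 / (0.022 + 0.082) = 0.40 / 0.104 = 3.8462
k* = 3.8462^(1/0.71) ≈ 6.6679
y* = (k*)^α = 6.6679^0.29 ≈ 1.7336

y* ≈ 1.73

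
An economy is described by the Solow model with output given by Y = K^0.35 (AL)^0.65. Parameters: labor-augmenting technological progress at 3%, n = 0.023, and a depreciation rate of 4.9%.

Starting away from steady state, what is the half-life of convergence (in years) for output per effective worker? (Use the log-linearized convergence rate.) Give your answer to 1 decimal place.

Near the steady state the convergence rate is λ = (1 − α)(n + g + δ).
λ = (1 − 0.35) × 0.102 = 0.65 × 0.102 = 0.0663
Half-life = ln 2 / λ = 0.6931 / 0.0663 ≈ 10.45 years

t_½ ≈ 10.5 years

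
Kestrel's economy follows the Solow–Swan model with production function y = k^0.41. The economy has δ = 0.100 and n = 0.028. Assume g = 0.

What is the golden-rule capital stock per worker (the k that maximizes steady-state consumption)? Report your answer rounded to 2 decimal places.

k_gold ≈ 7.19

The golden rule sets f'(k) = n + δ, i.e. α·k^(α−1) = n + δ.
So k^(1−α) = α / (n + δ) = 0.41 / 0.128 = 3.2031.
k_gold = 3.2031^(1/0.59) ≈ 7.1928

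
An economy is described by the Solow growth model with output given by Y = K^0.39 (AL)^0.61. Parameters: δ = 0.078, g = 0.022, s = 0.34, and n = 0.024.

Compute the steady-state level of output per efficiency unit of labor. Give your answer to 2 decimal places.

y* ≈ 1.91

Steady state requires s·f(k) = (n + g + δ)·k, i.e. s·k^α = (n + g + δ)·k.
Dividing both sides by k: k^(1−α) = s / (n + g + δ).
k^0.61 = 0.34 / (0.024 + 0.022 + 0.078) = 0.34 / 0.124 = 2.7419
k* = 2.7419^(1/0.61) ≈ 5.2254
y* = (k*)^α = 5.2254^0.39 ≈ 1.9058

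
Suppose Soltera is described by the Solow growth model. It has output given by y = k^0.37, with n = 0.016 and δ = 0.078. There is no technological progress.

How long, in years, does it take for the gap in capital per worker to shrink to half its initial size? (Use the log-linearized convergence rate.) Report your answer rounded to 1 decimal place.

Near the steady state the convergence rate is λ = (1 − α)(n + δ).
λ = (1 − 0.37) × 0.094 = 0.63 × 0.094 = 0.05922
Half-life = ln 2 / λ = 0.6931 / 0.05922 ≈ 11.70 years

about 11.7 years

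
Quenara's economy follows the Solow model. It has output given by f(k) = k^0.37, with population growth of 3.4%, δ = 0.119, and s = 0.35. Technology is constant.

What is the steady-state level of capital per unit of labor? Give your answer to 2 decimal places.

Steady state requires s·f(k) = (n + δ)·k, i.e. s·k^α = (n + δ)·k.
Dividing both sides by k: k^(1−α) = s / (n + δ).
k^0.63 = 0.35 / (0.034 + 0.119) = 0.35 / 0.153 = 2.2876
k* = 2.2876^(1/0.63) ≈ 3.7192

k* ≈ 3.72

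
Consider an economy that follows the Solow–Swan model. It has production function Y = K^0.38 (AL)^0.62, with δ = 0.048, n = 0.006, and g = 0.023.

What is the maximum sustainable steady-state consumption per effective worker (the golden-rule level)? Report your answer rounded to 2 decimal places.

c_gold ≈ 1.65

At the golden rule, f'(k) = n + g + δ, so α·k^(α−1) = n + g + δ and k_gold = (α/(n + g + δ))^(1/(1−α)).
k_gold = (0.38/0.077)^(1/0.62) = 4.9351^1.6129 ≈ 13.1286
c_gold = f(k_gold) − (n + g + δ)·k_gold = 2.6603 − 0.077×13.1286 ≈ 1.6494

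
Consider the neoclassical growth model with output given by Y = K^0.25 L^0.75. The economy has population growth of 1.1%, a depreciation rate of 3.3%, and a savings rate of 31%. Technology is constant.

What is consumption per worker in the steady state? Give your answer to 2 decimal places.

c* = 1.32

At the steady state, Δk = 0, so s·k^α = (n + δ)·k.
Rearranging, k^(1−α) = s / (n + δ).
k^0.75 = 0.31 / (0.011 + 0.033) = 0.31 / 0.044 = 7.0455
k* = 7.0455^(1/0.75) ≈ 13.5067
y* = (k*)^α = 13.5067^0.25 ≈ 1.9171
c* = (1 − s)·y* = (1 − 0.31) × 1.9171 ≈ 1.3228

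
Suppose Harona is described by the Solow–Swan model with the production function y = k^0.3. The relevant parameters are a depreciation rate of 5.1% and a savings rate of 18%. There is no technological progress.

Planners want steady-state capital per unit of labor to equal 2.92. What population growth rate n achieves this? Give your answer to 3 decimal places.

n ≈ 0.034

At the steady state, Δk = 0, so s·k^α = (n + δ)·k.
So s / (n + δ) = (k*)^(1−α) = 2.92^0.7 = 2.1172.
Therefore n + δ = s / 2.1172 = 0.18 / 2.1172 = 0.0850, so n = 0.0850 − 0.051 = 0.0340.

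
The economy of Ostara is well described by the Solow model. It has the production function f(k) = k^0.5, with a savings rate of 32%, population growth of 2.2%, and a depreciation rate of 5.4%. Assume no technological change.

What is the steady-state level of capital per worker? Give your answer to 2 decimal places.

k* = 17.73

In steady state, investment equals break-even investment: s·k^α = (n + δ)·k.
Dividing both sides by k: k^(1−α) = s / (n + δ).
k^0.5 = 0.32 / (0.022 + 0.054) = 0.32 / 0.076 = 4.2105
k* = 4.2105^(1/0.5) ≈ 17.7283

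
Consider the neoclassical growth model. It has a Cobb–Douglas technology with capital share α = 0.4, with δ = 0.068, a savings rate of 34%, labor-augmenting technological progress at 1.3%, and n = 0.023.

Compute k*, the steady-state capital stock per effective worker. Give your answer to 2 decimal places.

At the steady state, Δk = 0, so s·k^α = (n + g + δ)·k.
Rearranging, k^(1−α) = s / (n + g + δ).
k^0.6 = 0.34 / (0.023 + 0.013 + 0.068) = 0.34 / 0.104 = 3.2692
k* = 3.2692^(1/0.6) ≈ 7.2012

k* = 7.20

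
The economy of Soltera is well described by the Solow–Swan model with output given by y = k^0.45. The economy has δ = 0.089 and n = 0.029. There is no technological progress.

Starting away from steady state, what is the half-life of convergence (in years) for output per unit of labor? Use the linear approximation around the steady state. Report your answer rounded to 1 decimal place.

half-life ≈ 10.7 years

Near the steady state the convergence rate is λ = (1 − α)(n + δ).
λ = (1 − 0.45) × 0.118 = 0.55 × 0.118 = 0.0649
Half-life = ln 2 / λ = 0.6931 / 0.0649 ≈ 10.68 years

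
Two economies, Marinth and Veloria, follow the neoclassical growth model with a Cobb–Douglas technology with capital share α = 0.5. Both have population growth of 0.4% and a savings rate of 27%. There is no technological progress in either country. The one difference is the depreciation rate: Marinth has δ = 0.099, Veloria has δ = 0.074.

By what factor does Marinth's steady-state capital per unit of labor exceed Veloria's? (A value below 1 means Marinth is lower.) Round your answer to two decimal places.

Steady-state k* = [s/(n + δ)]^(1/(1−α)), so the ratio is [ (s_M/(n + δ)_M) / (s_V/(n + δ)_V) ]^2.
s_M/(n + δ)_M = 0.27/0.103 = 2.6214; s_V/(n + δ)_V = 0.27/0.078 = 3.4615.
Ratio = (2.6214/3.4615)^2 = 0.7573^2 ≈ 0.5735

ratio ≈ 0.57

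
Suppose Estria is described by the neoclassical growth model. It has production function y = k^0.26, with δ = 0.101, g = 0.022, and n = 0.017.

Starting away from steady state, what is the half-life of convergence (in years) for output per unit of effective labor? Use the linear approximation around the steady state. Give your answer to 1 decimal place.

half-life ≈ 6.7 years

Near the steady state the convergence rate is λ = (1 − α)(n + g + δ).
λ = (1 − 0.26) × 0.140 = 0.74 × 0.140 = 0.1036
Half-life = ln 2 / λ = 0.6931 / 0.1036 ≈ 6.69 years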